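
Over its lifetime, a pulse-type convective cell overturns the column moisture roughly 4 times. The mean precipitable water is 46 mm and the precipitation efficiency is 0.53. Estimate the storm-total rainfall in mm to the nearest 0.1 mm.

rainfall ≈ 97.5 mm

Each cycle deposits ε × PW = 0.53 × 46 = 24.38 mm.
Over 4 cycles: 4 × 24.38 = 97.5 mm.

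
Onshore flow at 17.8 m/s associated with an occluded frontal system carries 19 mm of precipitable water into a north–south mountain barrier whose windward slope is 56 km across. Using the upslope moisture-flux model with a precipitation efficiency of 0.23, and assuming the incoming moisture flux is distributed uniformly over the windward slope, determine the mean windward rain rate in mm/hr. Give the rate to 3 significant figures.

R ≈ 5.00 mm/hr

Incoming column moisture flux per unit ridge length: F = V × PW = 17.8 × 19 = 338.2 mm·m/s.
Spread over the 56 km slope with efficiency ε = 0.23: R = ε·F/W = 0.23 × 338.2 / 56000 m = 1.389e-03 mm/s.
R = 1.389e-03 × 3600 = 5.00 mm/hr.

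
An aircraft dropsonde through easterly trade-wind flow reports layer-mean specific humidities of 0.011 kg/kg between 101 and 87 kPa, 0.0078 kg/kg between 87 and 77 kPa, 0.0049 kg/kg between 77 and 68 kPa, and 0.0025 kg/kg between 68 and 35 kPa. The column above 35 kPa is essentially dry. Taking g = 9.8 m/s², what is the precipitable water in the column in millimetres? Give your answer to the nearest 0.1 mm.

PW ≈ 36.6 mm

Precipitable water is the column-integrated vapour mass per unit area: PW = (1/g) Σ q̄ Δp, with q in kg/kg and Δp in Pa (1 kg/m² of water = 1 mm).
Layer 101–87 kPa: Δp = 140 hPa = 14000 Pa, q̄ = 0.011 kg/kg → 0.011 × 14000 / 9.8 = 15.71 mm
Layer 87–77 kPa: Δp = 100 hPa = 10000 Pa, q̄ = 0.0078 kg/kg → 0.0078 × 10000 / 9.8 = 7.96 mm
Layer 77–68 kPa: Δp = 90 hPa = 9000 Pa, q̄ = 0.0049 kg/kg → 0.0049 × 9000 / 9.8 = 4.50 mm
Layer 68–35 kPa: Δp = 330 hPa = 33000 Pa, q̄ = 0.0025 kg/kg → 0.0025 × 33000 / 9.8 = 8.42 mm
PW = 15.71 + 7.96 + 4.50 + 8.42 = 36.59 ≈ 36.6 mm.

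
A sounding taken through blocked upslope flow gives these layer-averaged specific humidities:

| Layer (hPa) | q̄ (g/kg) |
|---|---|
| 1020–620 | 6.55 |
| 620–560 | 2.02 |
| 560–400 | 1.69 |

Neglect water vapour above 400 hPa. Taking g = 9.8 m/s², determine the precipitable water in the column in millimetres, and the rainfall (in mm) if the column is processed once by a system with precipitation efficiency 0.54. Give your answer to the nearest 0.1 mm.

PW ≈ 30.7 mm; rainfall ≈ 16.6 mm

Precipitable water is the column-integrated vapour mass per unit area: PW = (1/g) Σ q̄ Δp, with q in kg/kg and Δp in Pa (1 kg/m² of water = 1 mm).
Layer 1020–620 hPa: Δp = 400 hPa = 40000 Pa, q̄ = 0.00655 kg/kg → 0.00655 × 40000 / 9.8 = 26.73 mm
Layer 620–560 hPa: Δp = 60 hPa = 6000 Pa, q̄ = 0.00202 kg/kg → 0.00202 × 6000 / 9.8 = 1.24 mm
Layer 560–400 hPa: Δp = 160 hPa = 16000 Pa, q̄ = 0.00169 kg/kg → 0.00169 × 16000 / 9.8 = 2.76 mm
PW = 26.73 + 1.24 + 2.76 = 30.73 ≈ 30.7 mm.
Rainfall = ε × PW = 0.54 × 30.7 = 16.6 mm.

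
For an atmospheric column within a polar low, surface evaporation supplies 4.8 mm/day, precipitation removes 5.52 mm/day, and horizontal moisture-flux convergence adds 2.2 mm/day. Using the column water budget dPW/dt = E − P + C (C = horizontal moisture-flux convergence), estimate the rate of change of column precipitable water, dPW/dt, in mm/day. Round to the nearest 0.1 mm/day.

dPW/dt ≈ 1.5 mm/day

dPW/dt = E − P + C = 4.8 − 5.52 + (2.2) = 1.5 mm/day.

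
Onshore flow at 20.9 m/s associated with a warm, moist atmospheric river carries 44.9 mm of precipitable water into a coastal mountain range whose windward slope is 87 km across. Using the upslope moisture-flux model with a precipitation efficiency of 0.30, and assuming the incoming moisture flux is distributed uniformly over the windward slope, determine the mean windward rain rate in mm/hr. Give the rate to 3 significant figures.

Incoming column moisture flux per unit ridge length: F = V × PW = 20.9 × 44.9 = 938.41 mm·m/s.
Spread over the 87 km slope with efficiency ε = 0.30: R = ε·F/W = 0.30 × 938.41 / 87000 m = 3.236e-03 mm/s.
R = 3.236e-03 × 3600 = 11.6 mm/hr.

R ≈ 11.6 mm/hr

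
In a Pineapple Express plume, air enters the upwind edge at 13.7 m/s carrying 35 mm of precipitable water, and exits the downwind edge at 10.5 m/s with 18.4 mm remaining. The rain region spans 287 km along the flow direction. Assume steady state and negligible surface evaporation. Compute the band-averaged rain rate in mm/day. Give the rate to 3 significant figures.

Column moisture flux per unit crosswind length is F = V × PW.
Inflow: F_in = 13.7 × 35 = 479.5 mm·m/s
Outflow: F_out = 10.5 × 18.4 = 193.2 mm·m/s
Steady-state rate R = (F_in − F_out)/L = (479.5 − 193.2) / 287000 m = 9.976e-04 mm/s.
R = 9.976e-04 × 3600 × 24 = 86.2 mm/day.

R ≈ 86.2 mm/day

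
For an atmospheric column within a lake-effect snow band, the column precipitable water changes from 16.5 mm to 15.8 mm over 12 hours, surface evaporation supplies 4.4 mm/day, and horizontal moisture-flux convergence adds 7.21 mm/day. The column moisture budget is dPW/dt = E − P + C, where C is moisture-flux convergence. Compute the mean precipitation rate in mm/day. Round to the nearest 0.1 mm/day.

dPW/dt = (15.8 − 16.5) mm / (12/24 day) = -1.400 mm/day.
P = E + C − dPW/dt = 4.4 + (7.21) − (-1.400) = 13.0 mm/day.

P ≈ 13.0 mm/day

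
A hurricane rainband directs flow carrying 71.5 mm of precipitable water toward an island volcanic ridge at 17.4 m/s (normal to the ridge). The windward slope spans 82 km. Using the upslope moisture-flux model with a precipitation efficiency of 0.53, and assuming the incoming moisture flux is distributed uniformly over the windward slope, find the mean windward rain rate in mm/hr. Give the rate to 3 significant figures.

R ≈ 28.9 mm/hr

Incoming column moisture flux per unit ridge length: F = V × PW = 17.4 × 71.5 = 1244.1 mm·m/s.
Spread over the 82 km slope with efficiency ε = 0.53: R = ε·F/W = 0.53 × 1244.1 / 82000 m = 8.041e-03 mm/s.
R = 8.041e-03 × 3600 = 28.9 mm/hr.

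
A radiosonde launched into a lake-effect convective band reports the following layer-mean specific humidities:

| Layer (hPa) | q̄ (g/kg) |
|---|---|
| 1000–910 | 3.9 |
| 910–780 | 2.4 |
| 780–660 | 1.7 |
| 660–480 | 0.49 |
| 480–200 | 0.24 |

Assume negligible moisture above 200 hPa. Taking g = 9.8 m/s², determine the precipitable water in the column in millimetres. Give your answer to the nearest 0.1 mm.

PW ≈ 10.4 mm

Precipitable water is the column-integrated vapour mass per unit area: PW = (1/g) Σ q̄ Δp, with q in kg/kg and Δp in Pa (1 kg/m² of water = 1 mm).
Layer 1000–910 hPa: Δp = 90 hPa = 9000 Pa, q̄ = 0.0039 kg/kg → 0.0039 × 9000 / 9.8 = 3.58 mm
Layer 910–780 hPa: Δp = 130 hPa = 13000 Pa, q̄ = 0.0024 kg/kg → 0.0024 × 13000 / 9.8 = 3.18 mm
Layer 780–660 hPa: Δp = 120 hPa = 12000 Pa, q̄ = 0.0017 kg/kg → 0.0017 × 12000 / 9.8 = 2.08 mm
Layer 660–480 hPa: Δp = 180 hPa = 18000 Pa, q̄ = 0.00049 kg/kg → 0.00049 × 18000 / 9.8 = 0.90 mm
Layer 480–200 hPa: Δp = 280 hPa = 28000 Pa, q̄ = 0.00024 kg/kg → 0.00024 × 28000 / 9.8 = 0.69 mm
PW = 3.58 + 3.18 + 2.08 + 0.90 + 0.69 = 10.43 ≈ 10.4 mm.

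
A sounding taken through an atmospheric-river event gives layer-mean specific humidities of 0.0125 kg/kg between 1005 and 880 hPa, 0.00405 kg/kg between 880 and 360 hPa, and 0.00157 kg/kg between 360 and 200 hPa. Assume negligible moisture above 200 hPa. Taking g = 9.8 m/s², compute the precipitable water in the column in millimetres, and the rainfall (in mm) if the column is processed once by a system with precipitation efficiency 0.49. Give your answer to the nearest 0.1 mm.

Precipitable water is the column-integrated vapour mass per unit area: PW = (1/g) Σ q̄ Δp, with q in kg/kg and Δp in Pa (1 kg/m² of water = 1 mm).
Layer 1005–880 hPa: Δp = 125 hPa = 12500 Pa, q̄ = 0.0125 kg/kg → 0.0125 × 12500 / 9.8 = 15.94 mm
Layer 880–360 hPa: Δp = 520 hPa = 52000 Pa, q̄ = 0.00405 kg/kg → 0.00405 × 52000 / 9.8 = 21.49 mm
Layer 360–200 hPa: Δp = 160 hPa = 16000 Pa, q̄ = 0.00157 kg/kg → 0.00157 × 16000 / 9.8 = 2.56 mm
PW = 15.94 + 21.49 + 2.56 = 39.99 ≈ 40.0 mm.
Rainfall = ε × PW = 0.49 × 40.0 = 19.6 mm.

PW ≈ 40.0 mm; rainfall ≈ 19.6 mm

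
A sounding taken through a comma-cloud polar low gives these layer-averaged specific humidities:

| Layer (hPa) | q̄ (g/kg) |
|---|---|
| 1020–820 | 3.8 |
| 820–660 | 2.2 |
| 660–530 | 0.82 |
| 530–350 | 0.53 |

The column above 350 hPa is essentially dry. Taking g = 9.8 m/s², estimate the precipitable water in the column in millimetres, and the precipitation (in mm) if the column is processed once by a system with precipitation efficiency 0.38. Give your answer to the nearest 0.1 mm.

PW ≈ 13.4 mm; precipitation ≈ 5.1 mm

Precipitable water is the column-integrated vapour mass per unit area: PW = (1/g) Σ q̄ Δp, with q in kg/kg and Δp in Pa (1 kg/m² of water = 1 mm).
Layer 1020–820 hPa: Δp = 200 hPa = 20000 Pa, q̄ = 0.0038 kg/kg → 0.0038 × 20000 / 9.8 = 7.76 mm
Layer 820–660 hPa: Δp = 160 hPa = 16000 Pa, q̄ = 0.0022 kg/kg → 0.0022 × 16000 / 9.8 = 3.59 mm
Layer 660–530 hPa: Δp = 130 hPa = 13000 Pa, q̄ = 0.00082 kg/kg → 0.00082 × 13000 / 9.8 = 1.09 mm
Layer 530–350 hPa: Δp = 180 hPa = 18000 Pa, q̄ = 0.00053 kg/kg → 0.00053 × 18000 / 9.8 = 0.97 mm
PW = 7.76 + 3.59 + 1.09 + 0.97 = 13.41 ≈ 13.4 mm.
Precipitation = ε × PW = 0.38 × 13.4 = 5.1 mm.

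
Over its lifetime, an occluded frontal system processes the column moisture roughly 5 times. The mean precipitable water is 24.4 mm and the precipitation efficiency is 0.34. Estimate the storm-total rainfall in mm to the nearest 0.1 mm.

rainfall ≈ 41.5 mm

Each cycle deposits ε × PW = 0.34 × 24.4 = 8.296 mm.
Over 5 cycles: 5 × 8.296 = 41.5 mm.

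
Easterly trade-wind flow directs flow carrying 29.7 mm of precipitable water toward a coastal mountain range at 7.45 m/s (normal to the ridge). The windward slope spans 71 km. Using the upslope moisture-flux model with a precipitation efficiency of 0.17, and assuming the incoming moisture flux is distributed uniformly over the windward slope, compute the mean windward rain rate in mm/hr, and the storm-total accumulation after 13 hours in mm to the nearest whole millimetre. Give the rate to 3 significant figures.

Incoming column moisture flux per unit ridge length: F = V × PW = 7.45 × 29.7 = 221.265 mm·m/s.
Spread over the 71 km slope with efficiency ε = 0.17: R = ε·F/W = 0.17 × 221.265 / 71000 m = 5.298e-04 mm/s.
R = 5.298e-04 × 3600 = 1.91 mm/hr.
Over 13 h: total = 1.91 × 13 = 24.83 ≈ 25 mm.

R ≈ 1.91 mm/hr; total ≈ 25 mm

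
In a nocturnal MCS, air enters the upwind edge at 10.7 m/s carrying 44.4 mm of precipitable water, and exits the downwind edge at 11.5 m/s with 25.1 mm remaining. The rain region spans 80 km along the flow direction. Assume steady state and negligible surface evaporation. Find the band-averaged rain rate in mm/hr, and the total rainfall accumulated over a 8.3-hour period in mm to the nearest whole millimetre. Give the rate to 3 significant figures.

R ≈ 8.39 mm/hr; total ≈ 70 mm

Column moisture flux per unit crosswind length is F = V × PW.
Inflow: F_in = 10.7 × 44.4 = 475.08 mm·m/s
Outflow: F_out = 11.5 × 25.1 = 288.65 mm·m/s
Steady-state rate R = (F_in − F_out)/L = (475.08 − 288.65) / 80000 m = 2.330e-03 mm/s.
R = 2.330e-03 × 3600 = 8.39 mm/hr.
Over 8.3 h: total = 8.39 × 8.3 = 69.637 ≈ 70 mm.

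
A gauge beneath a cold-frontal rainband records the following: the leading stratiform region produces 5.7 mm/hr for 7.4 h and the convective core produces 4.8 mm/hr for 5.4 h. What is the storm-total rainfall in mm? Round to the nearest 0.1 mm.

total ≈ 68.1 mm

Total = Σ Rᵢ Δtᵢ = 5.7 × 7.4 + 4.8 × 5.4
      = 42.18 + 25.92 = 68.1 mm.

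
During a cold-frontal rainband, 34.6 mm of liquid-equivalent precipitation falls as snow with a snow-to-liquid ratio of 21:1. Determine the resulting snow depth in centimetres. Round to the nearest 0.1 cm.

snow depth ≈ 72.7 cm

Snow depth = liquid × ratio = 34.6 mm × 21 = 726.6 mm = 72.7 cm.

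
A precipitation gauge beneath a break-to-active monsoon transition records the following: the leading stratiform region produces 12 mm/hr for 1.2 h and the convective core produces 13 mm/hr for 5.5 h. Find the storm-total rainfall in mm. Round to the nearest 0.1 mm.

Total = Σ Rᵢ Δtᵢ = 12 × 1.2 + 13 × 5.5
      = 14.4 + 71.5 = 85.9 mm.

total ≈ 85.9 mm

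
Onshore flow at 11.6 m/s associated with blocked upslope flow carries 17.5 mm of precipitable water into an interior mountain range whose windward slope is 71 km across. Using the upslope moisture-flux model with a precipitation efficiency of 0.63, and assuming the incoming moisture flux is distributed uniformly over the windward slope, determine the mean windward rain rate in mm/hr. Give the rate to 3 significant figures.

Incoming column moisture flux per unit ridge length: F = V × PW = 11.6 × 17.5 = 203 mm·m/s.
Spread over the 71 km slope with efficiency ε = 0.63: R = ε·F/W = 0.63 × 203 / 71000 m = 1.801e-03 mm/s.
R = 1.801e-03 × 3600 = 6.48 mm/hr.

R ≈ 6.48 mm/hr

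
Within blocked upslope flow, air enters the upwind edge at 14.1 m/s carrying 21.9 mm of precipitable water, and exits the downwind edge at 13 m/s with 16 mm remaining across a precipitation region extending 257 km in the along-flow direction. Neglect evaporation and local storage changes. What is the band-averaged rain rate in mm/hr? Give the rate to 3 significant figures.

Column moisture flux per unit crosswind length is F = V × PW.
Inflow: F_in = 14.1 × 21.9 = 308.79 mm·m/s
Outflow: F_out = 13 × 16 = 208 mm·m/s
Steady-state rate R = (F_in − F_out)/L = (308.79 − 208) / 257000 m = 3.922e-04 mm/s.
R = 3.922e-04 × 3600 = 1.41 mm/hr.

R ≈ 1.41 mm/hr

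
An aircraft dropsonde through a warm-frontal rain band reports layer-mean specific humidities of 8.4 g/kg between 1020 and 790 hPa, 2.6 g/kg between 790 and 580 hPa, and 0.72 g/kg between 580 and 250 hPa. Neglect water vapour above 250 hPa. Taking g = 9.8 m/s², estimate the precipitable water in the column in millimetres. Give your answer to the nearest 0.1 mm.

PW ≈ 27.7 mm

Precipitable water is the column-integrated vapour mass per unit area: PW = (1/g) Σ q̄ Δp, with q in kg/kg and Δp in Pa (1 kg/m² of water = 1 mm).
Layer 1020–790 hPa: Δp = 230 hPa = 23000 Pa, q̄ = 0.0084 kg/kg → 0.0084 × 23000 / 9.8 = 19.71 mm
Layer 790–580 hPa: Δp = 210 hPa = 21000 Pa, q̄ = 0.0026 kg/kg → 0.0026 × 21000 / 9.8 = 5.57 mm
Layer 580–250 hPa: Δp = 330 hPa = 33000 Pa, q̄ = 0.00072 kg/kg → 0.00072 × 33000 / 9.8 = 2.42 mm
PW = 19.71 + 5.57 + 2.42 = 27.70 ≈ 27.7 mm.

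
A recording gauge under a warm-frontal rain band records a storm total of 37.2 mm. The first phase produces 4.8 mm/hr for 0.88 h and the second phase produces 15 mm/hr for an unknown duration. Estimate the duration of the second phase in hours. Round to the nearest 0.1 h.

Known phases: 4.8 × 0.88 = 4.224 mm.
Remaining depth = 37.2 − 4.224 = 32.976 mm.
Duration = 32.976 / 15 = 2.2 h.

duration ≈ 2.2 h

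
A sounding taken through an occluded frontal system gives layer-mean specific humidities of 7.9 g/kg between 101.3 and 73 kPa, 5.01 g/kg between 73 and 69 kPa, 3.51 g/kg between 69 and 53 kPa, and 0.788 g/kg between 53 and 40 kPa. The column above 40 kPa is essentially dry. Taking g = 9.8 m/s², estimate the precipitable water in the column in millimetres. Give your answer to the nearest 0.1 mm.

PW ≈ 31.6 mm

Precipitable water is the column-integrated vapour mass per unit area: PW = (1/g) Σ q̄ Δp, with q in kg/kg and Δp in Pa (1 kg/m² of water = 1 mm).
Layer 101.3–73 kPa: Δp = 283 hPa = 28300 Pa, q̄ = 0.0079 kg/kg → 0.0079 × 28300 / 9.8 = 22.81 mm
Layer 73–69 kPa: Δp = 40 hPa = 4000 Pa, q̄ = 0.00501 kg/kg → 0.00501 × 4000 / 9.8 = 2.04 mm
Layer 69–53 kPa: Δp = 160 hPa = 16000 Pa, q̄ = 0.00351 kg/kg → 0.00351 × 16000 / 9.8 = 5.73 mm
Layer 53–40 kPa: Δp = 130 hPa = 13000 Pa, q̄ = 0.000788 kg/kg → 0.000788 × 13000 / 9.8 = 1.05 mm
PW = 22.81 + 2.04 + 5.73 + 1.05 = 31.63 ≈ 31.6 mm.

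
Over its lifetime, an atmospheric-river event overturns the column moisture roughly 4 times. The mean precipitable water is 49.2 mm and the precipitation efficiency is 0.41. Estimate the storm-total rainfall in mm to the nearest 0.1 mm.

Each cycle deposits ε × PW = 0.41 × 49.2 = 20.172 mm.
Over 4 cycles: 4 × 20.172 = 80.7 mm.

rainfall ≈ 80.7 mm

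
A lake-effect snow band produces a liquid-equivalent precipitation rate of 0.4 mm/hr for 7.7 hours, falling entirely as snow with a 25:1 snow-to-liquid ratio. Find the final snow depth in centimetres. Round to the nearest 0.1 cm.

snow depth ≈ 7.7 cm

Liquid-equivalent depth = 0.4 × 7.7 = 3.08 mm.
Snow depth = 3.08 mm × 25 = 77 mm = 7.7 cm.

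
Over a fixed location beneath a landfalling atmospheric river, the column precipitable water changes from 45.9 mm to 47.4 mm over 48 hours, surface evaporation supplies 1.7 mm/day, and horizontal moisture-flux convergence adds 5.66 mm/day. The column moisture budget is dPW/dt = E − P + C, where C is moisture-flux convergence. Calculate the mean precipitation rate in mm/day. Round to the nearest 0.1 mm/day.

dPW/dt = (47.4 − 45.9) mm / (48/24 day) = +0.750 mm/day.
P = E + C − dPW/dt = 1.7 + (5.66) − (+0.750) = 6.6 mm/day.

P ≈ 6.6 mm/day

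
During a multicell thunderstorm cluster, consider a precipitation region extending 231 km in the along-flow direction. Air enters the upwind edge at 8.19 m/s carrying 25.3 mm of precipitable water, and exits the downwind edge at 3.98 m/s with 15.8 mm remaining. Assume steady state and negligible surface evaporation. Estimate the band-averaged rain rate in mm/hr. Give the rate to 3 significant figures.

Column moisture flux per unit crosswind length is F = V × PW.
Inflow: F_in = 8.19 × 25.3 = 207.207 mm·m/s
Outflow: F_out = 3.98 × 15.8 = 62.884 mm·m/s
Steady-state rate R = (F_in − F_out)/L = (207.207 − 62.884) / 231000 m = 6.248e-04 mm/s.
R = 6.248e-04 × 3600 = 2.25 mm/hr.

R ≈ 2.25 mm/hr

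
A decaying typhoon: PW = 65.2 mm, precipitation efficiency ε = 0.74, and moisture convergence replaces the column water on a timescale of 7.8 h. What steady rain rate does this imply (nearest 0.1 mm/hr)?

R ≈ 6.2 mm/hr

Each overturning extracts ε × PW = 0.74 × 65.2 = 48.248 mm.
Rate = ε·PW / τ = 48.248 / 7.8 h = 6.2 mm/hr.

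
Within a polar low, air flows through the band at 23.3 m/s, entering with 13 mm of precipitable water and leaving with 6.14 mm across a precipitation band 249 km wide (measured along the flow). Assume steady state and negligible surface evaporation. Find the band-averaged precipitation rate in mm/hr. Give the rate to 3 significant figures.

Column moisture flux per unit crosswind length is F = V × PW.
Inflow: F_in = 23.3 × 13 = 302.9 mm·m/s
Outflow: F_out = 23.3 × 6.14 = 143.062 mm·m/s
Steady-state rate R = (F_in − F_out)/L = (302.9 − 143.062) / 249000 m = 6.419e-04 mm/s.
R = 6.419e-04 × 3600 = 2.31 mm/hr.

R ≈ 2.31 mm/hr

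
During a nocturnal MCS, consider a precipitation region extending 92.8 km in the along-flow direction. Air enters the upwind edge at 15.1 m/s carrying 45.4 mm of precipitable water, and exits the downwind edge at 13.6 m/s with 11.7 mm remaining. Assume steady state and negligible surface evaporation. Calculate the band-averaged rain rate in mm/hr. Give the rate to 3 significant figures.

R ≈ 20.4 mm/hr

Column moisture flux per unit crosswind length is F = V × PW.
Inflow: F_in = 15.1 × 45.4 = 685.54 mm·m/s
Outflow: F_out = 13.6 × 11.7 = 159.12 mm·m/s
Steady-state rate R = (F_in − F_out)/L = (685.54 − 159.12) / 92800 m = 5.673e-03 mm/s.
R = 5.673e-03 × 3600 = 20.4 mm/hr.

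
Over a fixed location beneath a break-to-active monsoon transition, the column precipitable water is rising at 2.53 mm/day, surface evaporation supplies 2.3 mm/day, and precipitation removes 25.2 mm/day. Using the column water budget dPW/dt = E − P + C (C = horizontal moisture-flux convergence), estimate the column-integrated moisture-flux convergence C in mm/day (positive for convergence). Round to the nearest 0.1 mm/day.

C ≈ 25.4 mm/day

dPW/dt = +2.53 mm/day.
C = dPW/dt − E + P = (+2.53) − 2.3 + 25.2 = 25.4 mm/day.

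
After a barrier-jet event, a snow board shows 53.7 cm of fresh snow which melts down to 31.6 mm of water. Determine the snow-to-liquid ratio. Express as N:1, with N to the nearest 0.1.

Ratio = snow depth / SWE = 537 mm / 31.6 mm = 17.0, i.e. 17.0:1.

ratio ≈ 17.0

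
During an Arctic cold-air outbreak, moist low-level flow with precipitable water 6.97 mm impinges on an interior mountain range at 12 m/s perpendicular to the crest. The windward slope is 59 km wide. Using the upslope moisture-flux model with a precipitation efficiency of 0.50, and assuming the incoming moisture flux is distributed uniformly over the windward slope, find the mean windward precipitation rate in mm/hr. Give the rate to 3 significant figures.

Incoming column moisture flux per unit ridge length: F = V × PW = 12 × 6.97 = 83.64 mm·m/s.
Spread over the 59 km slope with efficiency ε = 0.50: R = ε·F/W = 0.50 × 83.64 / 59000 m = 7.088e-04 mm/s.
R = 7.088e-04 × 3600 = 2.55 mm/hr.

R ≈ 2.55 mm/hr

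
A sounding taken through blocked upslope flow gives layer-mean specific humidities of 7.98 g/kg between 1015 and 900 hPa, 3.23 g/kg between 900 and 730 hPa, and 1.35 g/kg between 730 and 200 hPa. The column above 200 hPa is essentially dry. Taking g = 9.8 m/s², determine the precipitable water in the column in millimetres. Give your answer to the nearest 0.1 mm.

Precipitable water is the column-integrated vapour mass per unit area: PW = (1/g) Σ q̄ Δp, with q in kg/kg and Δp in Pa (1 kg/m² of water = 1 mm).
Layer 1015–900 hPa: Δp = 115 hPa = 11500 Pa, q̄ = 0.00798 kg/kg → 0.00798 × 11500 / 9.8 = 9.36 mm
Layer 900–730 hPa: Δp = 170 hPa = 17000 Pa, q̄ = 0.00323 kg/kg → 0.00323 × 17000 / 9.8 = 5.60 mm
Layer 730–200 hPa: Δp = 530 hPa = 53000 Pa, q̄ = 0.00135 kg/kg → 0.00135 × 53000 / 9.8 = 7.30 mm
PW = 9.36 + 5.60 + 7.30 = 22.26 ≈ 22.3 mm.

PW ≈ 22.3 mm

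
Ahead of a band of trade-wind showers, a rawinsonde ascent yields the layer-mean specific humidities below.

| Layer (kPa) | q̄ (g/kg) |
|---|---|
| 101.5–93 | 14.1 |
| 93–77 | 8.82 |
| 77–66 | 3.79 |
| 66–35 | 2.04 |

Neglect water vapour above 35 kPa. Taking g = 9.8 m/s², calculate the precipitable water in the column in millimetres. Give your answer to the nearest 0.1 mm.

Precipitable water is the column-integrated vapour mass per unit area: PW = (1/g) Σ q̄ Δp, with q in kg/kg and Δp in Pa (1 kg/m² of water = 1 mm).
Layer 101.5–93 kPa: Δp = 85 hPa = 8500 Pa, q̄ = 0.0141 kg/kg → 0.0141 × 8500 / 9.8 = 12.23 mm
Layer 93–77 kPa: Δp = 160 hPa = 16000 Pa, q̄ = 0.00882 kg/kg → 0.00882 × 16000 / 9.8 = 14.40 mm
Layer 77–66 kPa: Δp = 110 hPa = 11000 Pa, q̄ = 0.00379 kg/kg → 0.00379 × 11000 / 9.8 = 4.25 mm
Layer 66–35 kPa: Δp = 310 hPa = 31000 Pa, q̄ = 0.00204 kg/kg → 0.00204 × 31000 / 9.8 = 6.45 mm
PW = 12.23 + 14.40 + 4.25 + 6.45 = 37.33 ≈ 37.3 mm.

PW ≈ 37.3 mm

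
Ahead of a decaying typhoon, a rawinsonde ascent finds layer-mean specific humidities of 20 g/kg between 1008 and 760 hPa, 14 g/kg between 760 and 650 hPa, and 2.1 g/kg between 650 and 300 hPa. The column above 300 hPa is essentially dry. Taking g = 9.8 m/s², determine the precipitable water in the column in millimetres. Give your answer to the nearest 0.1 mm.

Precipitable water is the column-integrated vapour mass per unit area: PW = (1/g) Σ q̄ Δp, with q in kg/kg and Δp in Pa (1 kg/m² of water = 1 mm).
Layer 1008–760 hPa: Δp = 248 hPa = 24800 Pa, q̄ = 0.02 kg/kg → 0.02 × 24800 / 9.8 = 50.61 mm
Layer 760–650 hPa: Δp = 110 hPa = 11000 Pa, q̄ = 0.014 kg/kg → 0.014 × 11000 / 9.8 = 15.71 mm
Layer 650–300 hPa: Δp = 350 hPa = 35000 Pa, q̄ = 0.0021 kg/kg → 0.0021 × 35000 / 9.8 = 7.50 mm
PW = 50.61 + 15.71 + 7.50 = 73.82 ≈ 73.8 mm.

PW ≈ 73.8 mm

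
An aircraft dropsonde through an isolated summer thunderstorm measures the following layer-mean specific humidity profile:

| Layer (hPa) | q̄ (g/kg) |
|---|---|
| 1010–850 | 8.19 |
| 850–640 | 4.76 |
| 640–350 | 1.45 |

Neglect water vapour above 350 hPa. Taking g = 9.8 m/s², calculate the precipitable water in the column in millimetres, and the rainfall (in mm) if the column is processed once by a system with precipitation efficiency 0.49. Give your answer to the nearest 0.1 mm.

PW ≈ 27.9 mm; rainfall ≈ 13.7 mm

Precipitable water is the column-integrated vapour mass per unit area: PW = (1/g) Σ q̄ Δp, with q in kg/kg and Δp in Pa (1 kg/m² of water = 1 mm).
Layer 1010–850 hPa: Δp = 160 hPa = 16000 Pa, q̄ = 0.00819 kg/kg → 0.00819 × 16000 / 9.8 = 13.37 mm
Layer 850–640 hPa: Δp = 210 hPa = 21000 Pa, q̄ = 0.00476 kg/kg → 0.00476 × 21000 / 9.8 = 10.20 mm
Layer 640–350 hPa: Δp = 290 hPa = 29000 Pa, q̄ = 0.00145 kg/kg → 0.00145 × 29000 / 9.8 = 4.29 mm
PW = 13.37 + 10.20 + 4.29 = 27.86 ≈ 27.9 mm.
Rainfall = ε × PW = 0.49 × 27.9 = 13.7 mm.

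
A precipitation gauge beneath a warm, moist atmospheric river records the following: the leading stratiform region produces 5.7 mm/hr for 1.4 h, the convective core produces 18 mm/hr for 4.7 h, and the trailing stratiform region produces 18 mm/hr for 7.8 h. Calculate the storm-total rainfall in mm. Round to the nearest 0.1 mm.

Total = Σ Rᵢ Δtᵢ = 5.7 × 1.4 + 18 × 4.7 + 18 × 7.8
      = 7.98 + 84.6 + 140.4 = 233.0 mm.

total ≈ 233.0 mm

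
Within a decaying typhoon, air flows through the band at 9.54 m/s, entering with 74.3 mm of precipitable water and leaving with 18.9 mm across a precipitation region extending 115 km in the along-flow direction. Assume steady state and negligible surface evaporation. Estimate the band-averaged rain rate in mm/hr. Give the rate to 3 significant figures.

Column moisture flux per unit crosswind length is F = V × PW.
Inflow: F_in = 9.54 × 74.3 = 708.822 mm·m/s
Outflow: F_out = 9.54 × 18.9 = 180.306 mm·m/s
Steady-state rate R = (F_in − F_out)/L = (708.822 − 180.306) / 115000 m = 4.596e-03 mm/s.
R = 4.596e-03 × 3600 = 16.5 mm/hr.

R ≈ 16.5 mm/hr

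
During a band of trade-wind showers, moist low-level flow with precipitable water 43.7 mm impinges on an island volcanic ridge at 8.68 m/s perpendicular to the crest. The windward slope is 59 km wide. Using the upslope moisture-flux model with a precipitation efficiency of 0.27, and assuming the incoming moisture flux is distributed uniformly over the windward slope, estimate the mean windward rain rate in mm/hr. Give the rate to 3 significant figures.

R ≈ 6.25 mm/hr

Incoming column moisture flux per unit ridge length: F = V × PW = 8.68 × 43.7 = 379.316 mm·m/s.
Spread over the 59 km slope with efficiency ε = 0.27: R = ε·F/W = 0.27 × 379.316 / 59000 m = 1.736e-03 mm/s.
R = 1.736e-03 × 3600 = 6.25 mm/hr.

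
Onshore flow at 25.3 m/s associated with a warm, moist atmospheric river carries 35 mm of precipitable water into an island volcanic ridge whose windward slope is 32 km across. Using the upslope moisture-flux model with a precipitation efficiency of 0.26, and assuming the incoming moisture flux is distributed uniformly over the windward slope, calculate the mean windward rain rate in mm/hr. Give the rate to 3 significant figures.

Incoming column moisture flux per unit ridge length: F = V × PW = 25.3 × 35 = 885.5 mm·m/s.
Spread over the 32 km slope with efficiency ε = 0.26: R = ε·F/W = 0.26 × 885.5 / 32000 m = 7.195e-03 mm/s.
R = 7.195e-03 × 3600 = 25.9 mm/hr.

R ≈ 25.9 mm/hr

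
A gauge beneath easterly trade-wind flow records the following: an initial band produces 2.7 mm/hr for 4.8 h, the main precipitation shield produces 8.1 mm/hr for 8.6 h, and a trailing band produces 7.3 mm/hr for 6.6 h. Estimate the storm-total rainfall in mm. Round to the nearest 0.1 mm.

Total = Σ Rᵢ Δtᵢ = 2.7 × 4.8 + 8.1 × 8.6 + 7.3 × 6.6
      = 12.96 + 69.66 + 48.18 = 130.8 mm.

total ≈ 130.8 mm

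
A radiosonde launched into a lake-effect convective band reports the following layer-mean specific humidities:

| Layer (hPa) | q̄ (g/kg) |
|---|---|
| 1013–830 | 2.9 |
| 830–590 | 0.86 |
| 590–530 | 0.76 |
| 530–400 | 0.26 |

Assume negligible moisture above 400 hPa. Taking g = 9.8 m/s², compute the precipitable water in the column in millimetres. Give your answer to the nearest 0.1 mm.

Precipitable water is the column-integrated vapour mass per unit area: PW = (1/g) Σ q̄ Δp, with q in kg/kg and Δp in Pa (1 kg/m² of water = 1 mm).
Layer 1013–830 hPa: Δp = 183 hPa = 18300 Pa, q̄ = 0.0029 kg/kg → 0.0029 × 18300 / 9.8 = 5.42 mm
Layer 830–590 hPa: Δp = 240 hPa = 24000 Pa, q̄ = 0.00086 kg/kg → 0.00086 × 24000 / 9.8 = 2.11 mm
Layer 590–530 hPa: Δp = 60 hPa = 6000 Pa, q̄ = 0.00076 kg/kg → 0.00076 × 6000 / 9.8 = 0.47 mm
Layer 530–400 hPa: Δp = 130 hPa = 13000 Pa, q̄ = 0.00026 kg/kg → 0.00026 × 13000 / 9.8 = 0.34 mm
PW = 5.42 + 2.11 + 0.47 + 0.34 = 8.34 ≈ 8.3 mm.

PW ≈ 8.3 mm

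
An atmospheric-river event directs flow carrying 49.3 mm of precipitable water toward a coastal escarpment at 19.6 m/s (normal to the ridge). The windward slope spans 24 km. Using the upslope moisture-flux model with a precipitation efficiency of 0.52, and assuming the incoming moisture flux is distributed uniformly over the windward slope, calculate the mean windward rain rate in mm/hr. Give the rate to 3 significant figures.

Incoming column moisture flux per unit ridge length: F = V × PW = 19.6 × 49.3 = 966.28 mm·m/s.
Spread over the 24 km slope with efficiency ε = 0.52: R = ε·F/W = 0.52 × 966.28 / 24000 m = 2.094e-02 mm/s.
R = 2.094e-02 × 3600 = 75.4 mm/hr.

R ≈ 75.4 mm/hr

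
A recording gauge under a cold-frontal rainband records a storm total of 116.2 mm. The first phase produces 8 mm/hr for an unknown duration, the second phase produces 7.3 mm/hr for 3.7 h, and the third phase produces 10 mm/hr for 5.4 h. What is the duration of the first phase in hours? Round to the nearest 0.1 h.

Known phases: 7.3 × 3.7 + 10 × 5.4 = 27.01 + 54 = 81.01 mm.
Remaining depth = 116.2 − 81.01 = 35.19 mm.
Duration = 35.19 / 8 = 4.4 h.

duration ≈ 4.4 h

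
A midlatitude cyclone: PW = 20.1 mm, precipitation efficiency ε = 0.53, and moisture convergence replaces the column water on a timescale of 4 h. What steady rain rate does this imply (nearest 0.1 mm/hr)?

Each overturning extracts ε × PW = 0.53 × 20.1 = 10.653 mm.
Rate = ε·PW / τ = 10.653 / 4 h = 2.7 mm/hr.

R ≈ 2.7 mm/hr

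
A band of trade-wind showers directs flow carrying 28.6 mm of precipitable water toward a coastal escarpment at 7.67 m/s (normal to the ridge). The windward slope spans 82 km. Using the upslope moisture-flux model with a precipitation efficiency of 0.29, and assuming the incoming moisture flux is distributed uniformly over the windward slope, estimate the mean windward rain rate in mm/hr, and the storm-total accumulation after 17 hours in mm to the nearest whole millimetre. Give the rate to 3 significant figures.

Incoming column moisture flux per unit ridge length: F = V × PW = 7.67 × 28.6 = 219.362 mm·m/s.
Spread over the 82 km slope with efficiency ε = 0.29: R = ε·F/W = 0.29 × 219.362 / 82000 m = 7.758e-04 mm/s.
R = 7.758e-04 × 3600 = 2.79 mm/hr.
Over 17 h: total = 2.79 × 17 = 47.43 ≈ 47 mm.

R ≈ 2.79 mm/hr; total ≈ 47 mm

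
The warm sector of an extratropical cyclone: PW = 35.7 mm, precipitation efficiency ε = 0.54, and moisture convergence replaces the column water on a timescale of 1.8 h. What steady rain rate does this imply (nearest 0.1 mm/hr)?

R ≈ 10.7 mm/hr

Each overturning extracts ε × PW = 0.54 × 35.7 = 19.278 mm.
Rate = ε·PW / τ = 19.278 / 1.8 h = 10.7 mm/hr.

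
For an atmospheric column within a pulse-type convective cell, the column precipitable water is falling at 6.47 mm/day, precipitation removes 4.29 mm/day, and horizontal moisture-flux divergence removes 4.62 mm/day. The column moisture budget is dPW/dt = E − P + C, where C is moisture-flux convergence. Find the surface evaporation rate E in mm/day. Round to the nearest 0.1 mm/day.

E ≈ 2.4 mm/day

dPW/dt = -6.47 mm/day.
E = dPW/dt + P − C = (-6.47) + 4.29 − (-4.62) = 2.4 mm/day.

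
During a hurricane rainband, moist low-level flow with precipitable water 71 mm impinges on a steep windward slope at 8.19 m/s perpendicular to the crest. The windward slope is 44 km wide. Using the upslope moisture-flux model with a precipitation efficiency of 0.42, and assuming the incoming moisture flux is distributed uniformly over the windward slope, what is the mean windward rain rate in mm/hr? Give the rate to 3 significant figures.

R ≈ 20.0 mm/hr

Incoming column moisture flux per unit ridge length: F = V × PW = 8.19 × 71 = 581.49 mm·m/s.
Spread over the 44 km slope with efficiency ε = 0.42: R = ε·F/W = 0.42 × 581.49 / 44000 m = 5.551e-03 mm/s.
R = 5.551e-03 × 3600 = 20.0 mm/hr.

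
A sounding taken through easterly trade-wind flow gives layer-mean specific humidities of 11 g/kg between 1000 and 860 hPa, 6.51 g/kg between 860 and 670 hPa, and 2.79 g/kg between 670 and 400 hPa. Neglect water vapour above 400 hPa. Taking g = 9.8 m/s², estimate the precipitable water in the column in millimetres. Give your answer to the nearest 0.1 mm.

Precipitable water is the column-integrated vapour mass per unit area: PW = (1/g) Σ q̄ Δp, with q in kg/kg and Δp in Pa (1 kg/m² of water = 1 mm).
Layer 1000–860 hPa: Δp = 140 hPa = 14000 Pa, q̄ = 0.011 kg/kg → 0.011 × 14000 / 9.8 = 15.71 mm
Layer 860–670 hPa: Δp = 190 hPa = 19000 Pa, q̄ = 0.00651 kg/kg → 0.00651 × 19000 / 9.8 = 12.62 mm
Layer 670–400 hPa: Δp = 270 hPa = 27000 Pa, q̄ = 0.00279 kg/kg → 0.00279 × 27000 / 9.8 = 7.69 mm
PW = 15.71 + 12.62 + 7.69 = 36.02 ≈ 36.0 mm.

PW ≈ 36.0 mm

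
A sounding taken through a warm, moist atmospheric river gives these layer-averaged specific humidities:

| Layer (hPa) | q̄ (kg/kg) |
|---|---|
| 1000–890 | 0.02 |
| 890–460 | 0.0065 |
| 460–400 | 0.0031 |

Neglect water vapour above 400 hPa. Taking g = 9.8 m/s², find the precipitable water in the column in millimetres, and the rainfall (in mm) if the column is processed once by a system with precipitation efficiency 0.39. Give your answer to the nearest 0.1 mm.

Precipitable water is the column-integrated vapour mass per unit area: PW = (1/g) Σ q̄ Δp, with q in kg/kg and Δp in Pa (1 kg/m² of water = 1 mm).
Layer 1000–890 hPa: Δp = 110 hPa = 11000 Pa, q̄ = 0.02 kg/kg → 0.02 × 11000 / 9.8 = 22.45 mm
Layer 890–460 hPa: Δp = 430 hPa = 43000 Pa, q̄ = 0.0065 kg/kg → 0.0065 × 43000 / 9.8 = 28.52 mm
Layer 460–400 hPa: Δp = 60 hPa = 6000 Pa, q̄ = 0.0031 kg/kg → 0.0031 × 6000 / 9.8 = 1.90 mm
PW = 22.45 + 28.52 + 1.90 = 52.87 ≈ 52.9 mm.
Rainfall = ε × PW = 0.39 × 52.9 = 20.6 mm.

PW ≈ 52.9 mm; rainfall ≈ 20.6 mm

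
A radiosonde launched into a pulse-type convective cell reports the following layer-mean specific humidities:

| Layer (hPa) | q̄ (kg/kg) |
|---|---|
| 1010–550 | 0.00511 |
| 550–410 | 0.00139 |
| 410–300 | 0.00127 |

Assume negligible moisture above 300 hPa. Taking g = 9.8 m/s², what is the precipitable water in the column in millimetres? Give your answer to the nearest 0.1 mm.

PW ≈ 27.4 mm

Precipitable water is the column-integrated vapour mass per unit area: PW = (1/g) Σ q̄ Δp, with q in kg/kg and Δp in Pa (1 kg/m² of water = 1 mm).
Layer 1010–550 hPa: Δp = 460 hPa = 46000 Pa, q̄ = 0.00511 kg/kg → 0.00511 × 46000 / 9.8 = 23.99 mm
Layer 550–410 hPa: Δp = 140 hPa = 14000 Pa, q̄ = 0.00139 kg/kg → 0.00139 × 14000 / 9.8 = 1.99 mm
Layer 410–300 hPa: Δp = 110 hPa = 11000 Pa, q̄ = 0.00127 kg/kg → 0.00127 × 11000 / 9.8 = 1.43 mm
PW = 23.99 + 1.99 + 1.43 = 27.41 ≈ 27.4 mm.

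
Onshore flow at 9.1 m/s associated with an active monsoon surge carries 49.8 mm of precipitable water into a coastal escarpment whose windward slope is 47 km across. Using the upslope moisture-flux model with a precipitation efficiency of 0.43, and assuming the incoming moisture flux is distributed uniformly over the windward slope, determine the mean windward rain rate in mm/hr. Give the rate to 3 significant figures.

R ≈ 14.9 mm/hr

Incoming column moisture flux per unit ridge length: F = V × PW = 9.1 × 49.8 = 453.18 mm·m/s.
Spread over the 47 km slope with efficiency ε = 0.43: R = ε·F/W = 0.43 × 453.18 / 47000 m = 4.146e-03 mm/s.
R = 4.146e-03 × 3600 = 14.9 mm/hr.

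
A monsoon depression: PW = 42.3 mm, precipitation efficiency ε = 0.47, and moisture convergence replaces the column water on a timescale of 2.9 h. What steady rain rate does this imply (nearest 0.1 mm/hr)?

Each overturning extracts ε × PW = 0.47 × 42.3 = 19.881 mm.
Rate = ε·PW / τ = 19.881 / 2.9 h = 6.9 mm/hr.

R ≈ 6.9 mm/hr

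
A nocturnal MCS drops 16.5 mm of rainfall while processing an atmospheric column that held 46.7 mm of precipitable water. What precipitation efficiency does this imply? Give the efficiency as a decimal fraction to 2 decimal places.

ε ≈ 0.35

ε = rainfall / PW = 16.5 / 46.7 = 0.35.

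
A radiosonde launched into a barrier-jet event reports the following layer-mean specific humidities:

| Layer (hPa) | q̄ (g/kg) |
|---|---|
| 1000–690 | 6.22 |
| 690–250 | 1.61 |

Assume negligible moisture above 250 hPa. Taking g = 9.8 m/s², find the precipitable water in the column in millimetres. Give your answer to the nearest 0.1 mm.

Precipitable water is the column-integrated vapour mass per unit area: PW = (1/g) Σ q̄ Δp, with q in kg/kg and Δp in Pa (1 kg/m² of water = 1 mm).
Layer 1000–690 hPa: Δp = 310 hPa = 31000 Pa, q̄ = 0.00622 kg/kg → 0.00622 × 31000 / 9.8 = 19.68 mm
Layer 690–250 hPa: Δp = 440 hPa = 44000 Pa, q̄ = 0.00161 kg/kg → 0.00161 × 44000 / 9.8 = 7.23 mm
PW = 19.68 + 7.23 = 26.91 ≈ 26.9 mm.

PW ≈ 26.9 mm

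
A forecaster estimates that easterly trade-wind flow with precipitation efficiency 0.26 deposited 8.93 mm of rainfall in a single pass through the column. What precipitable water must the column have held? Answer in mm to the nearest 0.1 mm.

PW = rainfall / ε = 8.93 / 0.26 = 34.3 mm.

PW ≈ 34.3 mm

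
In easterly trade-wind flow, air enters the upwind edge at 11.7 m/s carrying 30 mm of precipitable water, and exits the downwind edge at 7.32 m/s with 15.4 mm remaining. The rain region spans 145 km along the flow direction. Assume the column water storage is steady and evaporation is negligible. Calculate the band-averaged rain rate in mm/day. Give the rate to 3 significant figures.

Column moisture flux per unit crosswind length is F = V × PW.
Inflow: F_in = 11.7 × 30 = 351 mm·m/s
Outflow: F_out = 7.32 × 15.4 = 112.728 mm·m/s
Steady-state rate R = (F_in − F_out)/L = (351 − 112.728) / 145000 m = 1.643e-03 mm/s.
R = 1.643e-03 × 3600 × 24 = 142 mm/day.

R ≈ 142 mm/day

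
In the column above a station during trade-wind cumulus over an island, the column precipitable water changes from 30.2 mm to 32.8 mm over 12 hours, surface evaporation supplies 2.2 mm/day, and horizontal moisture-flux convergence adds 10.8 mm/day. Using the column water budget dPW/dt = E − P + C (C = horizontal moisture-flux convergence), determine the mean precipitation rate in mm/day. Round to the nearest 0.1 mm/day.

dPW/dt = (32.8 − 30.2) mm / (12/24 day) = +5.200 mm/day.
P = E + C − dPW/dt = 2.2 + (10.8) − (+5.200) = 7.8 mm/day.

P ≈ 7.8 mm/day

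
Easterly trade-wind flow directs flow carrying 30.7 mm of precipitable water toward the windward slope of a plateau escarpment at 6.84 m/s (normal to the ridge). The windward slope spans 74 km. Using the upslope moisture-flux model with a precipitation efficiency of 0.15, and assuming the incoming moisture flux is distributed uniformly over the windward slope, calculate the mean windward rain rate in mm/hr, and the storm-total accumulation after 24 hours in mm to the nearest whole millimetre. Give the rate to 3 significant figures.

R ≈ 1.53 mm/hr; total ≈ 37 mm

Incoming column moisture flux per unit ridge length: F = V × PW = 6.84 × 30.7 = 209.988 mm·m/s.
Spread over the 74 km slope with efficiency ε = 0.15: R = ε·F/W = 0.15 × 209.988 / 74000 m = 4.257e-04 mm/s.
R = 4.257e-04 × 3600 = 1.53 mm/hr.
Over 24 h: total = 1.53 × 24 = 36.72 ≈ 37 mm.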